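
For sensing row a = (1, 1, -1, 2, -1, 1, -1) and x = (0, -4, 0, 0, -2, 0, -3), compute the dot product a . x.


Non-zero terms: ['1*-4', '-1*-2', '-1*-3']
Products: [-4, 2, 3]
y = sum = 1.

1


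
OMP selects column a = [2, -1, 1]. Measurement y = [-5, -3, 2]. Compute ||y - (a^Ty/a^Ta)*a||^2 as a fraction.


a^T a = 6.
a^T y = -5.
coeff = -5/6 = -5/6.
||r||^2 = 203/6.

203/6


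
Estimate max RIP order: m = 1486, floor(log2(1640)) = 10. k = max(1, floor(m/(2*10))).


floor(log2(1640)) = 10.
2*10 = 20.
m/(2*floor(log2(n))) = 1486/20 ≈ 74.3.
floor = 74.
k = max(1, 74) = 74.

74


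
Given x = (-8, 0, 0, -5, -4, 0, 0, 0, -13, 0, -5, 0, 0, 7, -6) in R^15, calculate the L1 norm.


Non-zero entries: [(0, -8), (3, -5), (4, -4), (8, -13), (10, -5), (13, 7), (14, -6)]
Absolute values: [8, 5, 4, 13, 5, 7, 6]
||x||_1 = sum = 48.

48


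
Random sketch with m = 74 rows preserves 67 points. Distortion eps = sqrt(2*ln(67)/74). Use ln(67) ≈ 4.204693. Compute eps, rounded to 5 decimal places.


ln(67) ≈ 4.204693.
2*ln(N)/m ≈ 2*4.204693/74 ≈ 0.11364035.
eps = sqrt(0.11364035) ≈ 0.3371058 ≈ 0.33711.

0.33711


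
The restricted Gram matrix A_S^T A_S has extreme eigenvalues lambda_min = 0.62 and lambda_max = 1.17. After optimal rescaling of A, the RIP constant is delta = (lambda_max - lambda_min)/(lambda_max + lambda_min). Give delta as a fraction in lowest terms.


lambda_max - lambda_min = 1.17 - 0.62 = 0.55.
lambda_max + lambda_min = 1.17 + 0.62 = 1.79.
delta = 0.55/1.79 = 55/179.

55/179


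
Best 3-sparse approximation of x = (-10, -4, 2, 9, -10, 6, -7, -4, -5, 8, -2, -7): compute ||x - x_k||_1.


Sorted |x_i| descending: [10, 10, 9, 8, 7, 7, 6, 5, 4, 4, 2, 2]
Keep top 3: [10, 10, 9]
Tail entries: [8, 7, 7, 6, 5, 4, 4, 2, 2]
L1 error = sum of tail = 45.

45


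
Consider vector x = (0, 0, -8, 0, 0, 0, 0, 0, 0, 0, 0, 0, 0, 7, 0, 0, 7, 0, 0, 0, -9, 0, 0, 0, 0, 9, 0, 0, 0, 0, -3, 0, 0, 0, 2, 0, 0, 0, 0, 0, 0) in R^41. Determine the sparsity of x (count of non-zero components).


Non-zero positions: [2, 13, 16, 20, 25, 30, 34].
Sparsity = 7.

7


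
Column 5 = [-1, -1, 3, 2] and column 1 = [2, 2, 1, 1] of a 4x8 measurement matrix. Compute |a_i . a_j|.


Inner product: -1*2 + -1*2 + 3*1 + 2*1
Products: [-2, -2, 3, 2]
Sum = 1.
|dot| = 1.

1


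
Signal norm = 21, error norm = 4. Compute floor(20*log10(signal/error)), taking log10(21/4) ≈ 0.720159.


||x||/||e|| = 21/4.
log10(21/4) ≈ 0.720159.
20*log10(||x||/||e||) ≈ 20*0.720159 = 14.40318.
floor(14.40318) = 14.

14


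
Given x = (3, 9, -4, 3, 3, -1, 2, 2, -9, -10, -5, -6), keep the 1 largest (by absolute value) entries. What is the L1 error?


Sorted |x_i| descending: [10, 9, 9, 6, 5, 4, 3, 3, 3, 2, 2, 1]
Keep top 1: [10]
Tail entries: [9, 9, 6, 5, 4, 3, 3, 3, 2, 2, 1]
L1 error = sum of tail = 47.

47


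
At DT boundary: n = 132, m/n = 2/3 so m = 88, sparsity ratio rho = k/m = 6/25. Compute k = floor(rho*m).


m = 2/3*132 = 88.
rho = 6/25.
rho*m = 6/25*88 = 21.12.
k = floor(21.12) = 21.

21


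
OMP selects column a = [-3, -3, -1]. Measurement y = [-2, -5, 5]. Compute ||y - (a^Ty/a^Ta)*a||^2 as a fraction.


a^T a = 19.
a^T y = 16.
coeff = 16/19 = 16/19.
||r||^2 = 770/19.

770/19


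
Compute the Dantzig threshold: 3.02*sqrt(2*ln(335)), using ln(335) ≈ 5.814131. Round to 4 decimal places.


ln(335) ≈ 5.814131.
2*ln(n) ≈ 11.628262.
sqrt(2*ln(n)) ≈ sqrt(11.628262) ≈ 3.410024.
threshold ≈ 3.02*3.410024 = 10.29827248 ≈ 10.2983.

10.2983


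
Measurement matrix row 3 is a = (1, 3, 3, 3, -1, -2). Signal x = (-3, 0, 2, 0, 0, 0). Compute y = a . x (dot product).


Non-zero terms: ['1*-3', '3*2']
Products: [-3, 6]
y = sum = 3.

3


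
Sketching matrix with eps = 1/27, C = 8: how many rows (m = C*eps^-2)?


1/eps = 27.
(1/eps)^2 = 729.
m = 8*729 = 5832.

5832


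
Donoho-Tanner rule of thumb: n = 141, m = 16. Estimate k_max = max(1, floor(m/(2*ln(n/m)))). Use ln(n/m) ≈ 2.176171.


n/m = 141/16.
ln(n/m) ≈ 2.176171.
2*ln(n/m) ≈ 4.352342.
m/(2*ln(n/m)) ≈ 16/4.352342 ≈ 3.6762.
floor = 3.
k_max = max(1, 3) = 3.

3


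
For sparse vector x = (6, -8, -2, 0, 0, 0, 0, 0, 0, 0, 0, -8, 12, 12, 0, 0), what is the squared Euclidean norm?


Non-zero entries: [(0, 6), (1, -8), (2, -2), (11, -8), (12, 12), (13, 12)]
Squares: [36, 64, 4, 64, 144, 144]
||x||_2^2 = sum = 456.

456


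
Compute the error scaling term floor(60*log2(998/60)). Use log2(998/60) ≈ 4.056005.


log2(n/k) = log2(998/60) ≈ 4.056005.
k*log2(n/k) ≈ 60*4.056005 = 243.3603.
floor(243.3603) = 243.

243


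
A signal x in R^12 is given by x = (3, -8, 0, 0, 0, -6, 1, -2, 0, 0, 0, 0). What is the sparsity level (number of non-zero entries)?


Non-zero positions: [0, 1, 5, 6, 7].
Sparsity = 5.

5


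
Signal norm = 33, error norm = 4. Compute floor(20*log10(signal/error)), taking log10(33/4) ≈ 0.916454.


||x||/||e|| = 33/4.
log10(33/4) ≈ 0.916454.
20*log10(||x||/||e||) ≈ 20*0.916454 = 18.32908.
floor(18.32908) = 18.

18


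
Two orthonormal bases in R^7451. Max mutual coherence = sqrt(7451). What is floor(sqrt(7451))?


86^2 = 7396 <= 7451 < 7569 = 87^2, so 86 <= sqrt(7451) < 87.
floor(sqrt(7451)) = 86.

86


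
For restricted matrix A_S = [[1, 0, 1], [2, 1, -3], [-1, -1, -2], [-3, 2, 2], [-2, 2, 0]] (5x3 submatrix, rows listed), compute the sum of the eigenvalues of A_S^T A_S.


Sum of eigenvalues of A_S^T A_S = trace(A_S^T A_S) = sum of squared column norms of A_S.
A_S^T A_S diagonal: [19, 10, 18].
trace = 19 + 10 + 18 = 47.

47


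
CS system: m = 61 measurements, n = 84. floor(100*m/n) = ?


100*m/n = 100*61/84 ≈ 72.619.
floor = 72.

72


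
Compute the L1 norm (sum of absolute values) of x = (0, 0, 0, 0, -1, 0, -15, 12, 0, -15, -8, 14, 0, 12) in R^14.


Non-zero entries: [(4, -1), (6, -15), (7, 12), (9, -15), (10, -8), (11, 14), (13, 12)]
Absolute values: [1, 15, 12, 15, 8, 14, 12]
||x||_1 = sum = 77.

77


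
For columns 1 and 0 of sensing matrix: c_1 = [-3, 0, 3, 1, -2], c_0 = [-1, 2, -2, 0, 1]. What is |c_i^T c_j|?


Inner product: -3*-1 + 0*2 + 3*-2 + 1*0 + -2*1
Products: [3, 0, -6, 0, -2]
Sum = -5.
|dot| = 5.

5


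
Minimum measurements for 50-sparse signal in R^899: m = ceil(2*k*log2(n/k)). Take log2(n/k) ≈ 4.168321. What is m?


log2(n/k) = log2(899/50) ≈ 4.168321.
2*k*log2(n/k) ≈ 2*50*4.168321 = 416.8321.
m = ceil(416.8321) = 417.

417


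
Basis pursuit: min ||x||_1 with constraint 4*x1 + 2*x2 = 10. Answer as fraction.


Axis intercepts:
  x1 = 5/2, x2 = 0: L1 = 5/2
  x1 = 0, x2 = 5: L1 = 5
x* = (5/2, 0)
||x*||_1 = 5/2.

5/2


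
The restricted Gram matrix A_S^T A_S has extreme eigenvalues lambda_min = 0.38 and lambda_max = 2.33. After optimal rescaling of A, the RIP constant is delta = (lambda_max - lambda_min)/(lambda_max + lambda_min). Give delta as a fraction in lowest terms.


lambda_max - lambda_min = 2.33 - 0.38 = 1.95.
lambda_max + lambda_min = 2.33 + 0.38 = 2.71.
delta = 1.95/2.71 = 195/271.

195/271


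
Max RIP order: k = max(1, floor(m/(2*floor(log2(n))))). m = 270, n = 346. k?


floor(log2(346)) = 8.
2*8 = 16.
m/(2*floor(log2(n))) = 270/16 ≈ 16.875.
floor = 16.
k = max(1, 16) = 16.

16


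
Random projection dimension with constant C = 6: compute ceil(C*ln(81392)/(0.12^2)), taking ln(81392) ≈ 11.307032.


ln(81392) ≈ 11.307032.
eps^2 = 0.12^2 = 0.0144.
C*ln(N)/eps^2 ≈ 6*11.307032/0.0144 ≈ 4711.2633.
m = ceil(4711.2633) = 4712.

4712


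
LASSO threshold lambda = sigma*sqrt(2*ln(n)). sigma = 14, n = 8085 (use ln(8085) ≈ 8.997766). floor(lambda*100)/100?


ln(8085) ≈ 8.997766.
2*ln(n) ≈ 17.995532.
sqrt(2*ln(n)) ≈ sqrt(17.995532) ≈ 4.242114.
lambda ≈ 14*4.242114 = 59.389596.
floor(lambda*100)/100 = 59.38.

59.38


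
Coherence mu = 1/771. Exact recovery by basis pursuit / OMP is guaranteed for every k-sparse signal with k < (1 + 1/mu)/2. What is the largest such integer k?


1/mu = 771.
1 + 1/mu = 772.
(1 + 1/mu)/2 = 386 is an integer and the inequality is strict, so k_max = 386 - 1 = 385.

385


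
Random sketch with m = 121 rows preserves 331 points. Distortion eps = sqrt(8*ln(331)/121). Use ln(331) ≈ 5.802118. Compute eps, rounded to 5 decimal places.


ln(331) ≈ 5.802118.
8*ln(N)/m ≈ 8*5.802118/121 ≈ 0.38361111.
eps = sqrt(0.38361111) ≈ 0.6193635 ≈ 0.61936.

0.61936


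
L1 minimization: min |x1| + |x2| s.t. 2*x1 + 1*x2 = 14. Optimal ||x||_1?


Axis intercepts:
  x1 = 7, x2 = 0: L1 = 7
  x1 = 0, x2 = 14: L1 = 14
x* = (7, 0)
||x*||_1 = 7.

7


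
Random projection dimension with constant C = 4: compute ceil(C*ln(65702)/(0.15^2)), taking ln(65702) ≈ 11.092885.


ln(65702) ≈ 11.092885.
eps^2 = 0.15^2 = 0.0225.
C*ln(N)/eps^2 ≈ 4*11.092885/0.0225 ≈ 1972.0684.
m = ceil(1972.0684) = 1973.

1973


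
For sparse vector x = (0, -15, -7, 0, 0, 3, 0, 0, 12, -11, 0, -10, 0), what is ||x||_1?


Non-zero entries: [(1, -15), (2, -7), (5, 3), (8, 12), (9, -11), (11, -10)]
Absolute values: [15, 7, 3, 12, 11, 10]
||x||_1 = sum = 58.

58


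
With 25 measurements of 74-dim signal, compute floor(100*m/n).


100*m/n = 100*25/74 ≈ 33.7838.
floor = 33.

33


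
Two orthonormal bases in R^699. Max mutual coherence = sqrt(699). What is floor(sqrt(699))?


26^2 = 676 <= 699 < 729 = 27^2, so 26 <= sqrt(699) < 27.
floor(sqrt(699)) = 26.

26


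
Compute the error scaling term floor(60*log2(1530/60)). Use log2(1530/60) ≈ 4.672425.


log2(n/k) = log2(1530/60) ≈ 4.672425.
k*log2(n/k) ≈ 60*4.672425 = 280.3455.
floor(280.3455) = 280.

280


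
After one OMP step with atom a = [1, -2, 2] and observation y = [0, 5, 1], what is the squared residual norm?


a^T a = 9.
a^T y = -8.
coeff = -8/9 = -8/9.
||r||^2 = 170/9.

170/9


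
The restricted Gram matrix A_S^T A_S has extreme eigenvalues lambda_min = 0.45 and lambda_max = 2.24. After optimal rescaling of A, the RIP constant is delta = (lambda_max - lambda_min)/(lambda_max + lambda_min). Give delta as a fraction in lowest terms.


lambda_max - lambda_min = 2.24 - 0.45 = 1.79.
lambda_max + lambda_min = 2.24 + 0.45 = 2.69.
delta = 1.79/2.69 = 179/269.

179/269


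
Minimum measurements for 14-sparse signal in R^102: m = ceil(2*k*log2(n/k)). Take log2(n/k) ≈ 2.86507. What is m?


log2(n/k) = log2(102/14) ≈ 2.86507.
2*k*log2(n/k) ≈ 2*14*2.86507 = 80.22196.
m = ceil(80.22196) = 81.

81


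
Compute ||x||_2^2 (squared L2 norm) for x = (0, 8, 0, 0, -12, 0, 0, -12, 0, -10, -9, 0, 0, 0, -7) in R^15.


Non-zero entries: [(1, 8), (4, -12), (7, -12), (9, -10), (10, -9), (14, -7)]
Squares: [64, 144, 144, 100, 81, 49]
||x||_2^2 = sum = 582.

582


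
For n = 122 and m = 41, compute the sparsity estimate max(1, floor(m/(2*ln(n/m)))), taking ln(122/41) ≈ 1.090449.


n/m = 122/41.
ln(n/m) ≈ 1.090449.
2*ln(n/m) ≈ 2.180898.
m/(2*ln(n/m)) ≈ 41/2.180898 ≈ 18.7996.
floor = 18.
k_max = max(1, 18) = 18.

18


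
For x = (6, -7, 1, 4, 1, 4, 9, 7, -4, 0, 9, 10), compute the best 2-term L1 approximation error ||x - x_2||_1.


Sorted |x_i| descending: [10, 9, 9, 7, 7, 6, 4, 4, 4, 1, 1, 0]
Keep top 2: [10, 9]
Tail entries: [9, 7, 7, 6, 4, 4, 4, 1, 1, 0]
L1 error = sum of tail = 43.

43


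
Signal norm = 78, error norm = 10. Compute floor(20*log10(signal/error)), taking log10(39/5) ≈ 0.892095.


||x||/||e|| = 78/10 = 39/5.
log10(39/5) ≈ 0.892095.
20*log10(||x||/||e||) ≈ 20*0.892095 = 17.8419.
floor(17.8419) = 17.

17


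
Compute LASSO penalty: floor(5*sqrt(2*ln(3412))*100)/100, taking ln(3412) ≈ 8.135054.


ln(3412) ≈ 8.135054.
2*ln(n) ≈ 16.270108.
sqrt(2*ln(n)) ≈ sqrt(16.270108) ≈ 4.033622.
lambda ≈ 5*4.033622 = 20.16811.
floor(lambda*100)/100 = 20.16.

20.16


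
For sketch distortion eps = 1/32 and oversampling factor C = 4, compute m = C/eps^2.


1/eps = 32.
(1/eps)^2 = 1024.
m = 4*1024 = 4096.

4096


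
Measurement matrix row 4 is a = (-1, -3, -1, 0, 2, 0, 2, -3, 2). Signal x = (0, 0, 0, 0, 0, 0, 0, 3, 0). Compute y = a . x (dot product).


Non-zero terms: ['-3*3']
Products: [-9]
y = sum = -9.

-9


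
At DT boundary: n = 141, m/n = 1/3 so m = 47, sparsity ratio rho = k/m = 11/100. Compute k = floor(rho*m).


m = 1/3*141 = 47.
rho = 11/100.
rho*m = 11/100*47 = 5.17.
k = floor(5.17) = 5.

5


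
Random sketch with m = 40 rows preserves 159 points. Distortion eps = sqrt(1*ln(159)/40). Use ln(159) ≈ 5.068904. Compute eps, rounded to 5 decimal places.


ln(159) ≈ 5.068904.
1*ln(N)/m ≈ 1*5.068904/40 ≈ 0.1267226.
eps = sqrt(0.1267226) ≈ 0.3559812 ≈ 0.35598.

0.35598


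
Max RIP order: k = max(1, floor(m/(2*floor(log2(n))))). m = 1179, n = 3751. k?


floor(log2(3751)) = 11.
2*11 = 22.
m/(2*floor(log2(n))) = 1179/22 ≈ 53.5909.
floor = 53.
k = max(1, 53) = 53.

53


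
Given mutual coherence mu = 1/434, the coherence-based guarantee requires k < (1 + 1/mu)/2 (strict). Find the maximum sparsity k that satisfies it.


1/mu = 434.
1 + 1/mu = 435.
(1 + 1/mu)/2 = 217.5 is not an integer, so k_max = floor(217.5) = 217.

217


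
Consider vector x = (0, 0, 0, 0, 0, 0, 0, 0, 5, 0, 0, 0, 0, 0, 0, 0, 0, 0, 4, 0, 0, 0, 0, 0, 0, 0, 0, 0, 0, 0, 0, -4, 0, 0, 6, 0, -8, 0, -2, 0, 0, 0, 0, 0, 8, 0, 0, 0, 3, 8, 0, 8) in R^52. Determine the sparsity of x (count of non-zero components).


Non-zero positions: [8, 18, 31, 34, 36, 38, 44, 48, 49, 51].
Sparsity = 10.

10


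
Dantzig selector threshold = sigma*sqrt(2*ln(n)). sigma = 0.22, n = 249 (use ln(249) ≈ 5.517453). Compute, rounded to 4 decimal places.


ln(249) ≈ 5.517453.
2*ln(n) ≈ 11.034906.
sqrt(2*ln(n)) ≈ sqrt(11.034906) ≈ 3.321883.
threshold ≈ 0.22*3.321883 = 0.73081426 ≈ 0.7308.

0.7308


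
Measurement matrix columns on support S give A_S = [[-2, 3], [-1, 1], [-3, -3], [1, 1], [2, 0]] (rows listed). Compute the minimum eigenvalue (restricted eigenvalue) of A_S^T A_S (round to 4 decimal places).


A_S^T A_S = [[19, 3], [3, 20]].
trace = 39.
det = 371.
disc = trace^2 - 4*det = 1521 - 4*371 = 37.
sqrt(37) ≈ 6.082763.
lam_min = (39 - sqrt(37))/2 ≈ (39 - 6.082763)/2 = 16.4586185 ≈ 16.4586.

16.4586


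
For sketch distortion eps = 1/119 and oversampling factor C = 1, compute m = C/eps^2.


1/eps = 119.
(1/eps)^2 = 14161.
m = 1*14161 = 14161.

14161


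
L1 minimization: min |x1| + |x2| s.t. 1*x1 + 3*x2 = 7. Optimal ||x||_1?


Axis intercepts:
  x1 = 7, x2 = 0: L1 = 7
  x1 = 0, x2 = 7/3: L1 = 7/3
x* = (0, 7/3)
||x*||_1 = 7/3.

7/3


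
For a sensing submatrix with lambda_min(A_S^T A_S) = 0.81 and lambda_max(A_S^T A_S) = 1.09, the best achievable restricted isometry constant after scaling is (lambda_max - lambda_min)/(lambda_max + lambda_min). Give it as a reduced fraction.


lambda_max - lambda_min = 1.09 - 0.81 = 0.28.
lambda_max + lambda_min = 1.09 + 0.81 = 1.90.
delta = 0.28/1.90 = 28/190 = 14/95.

14/95


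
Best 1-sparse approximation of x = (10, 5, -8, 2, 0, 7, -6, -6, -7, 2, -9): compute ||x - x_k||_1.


Sorted |x_i| descending: [10, 9, 8, 7, 7, 6, 6, 5, 2, 2, 0]
Keep top 1: [10]
Tail entries: [9, 8, 7, 7, 6, 6, 5, 2, 2, 0]
L1 error = sum of tail = 52.

52


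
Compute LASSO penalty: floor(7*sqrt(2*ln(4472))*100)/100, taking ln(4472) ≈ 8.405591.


ln(4472) ≈ 8.405591.
2*ln(n) ≈ 16.811182.
sqrt(2*ln(n)) ≈ sqrt(16.811182) ≈ 4.100144.
lambda ≈ 7*4.100144 = 28.701008.
floor(lambda*100)/100 = 28.70.

28.70


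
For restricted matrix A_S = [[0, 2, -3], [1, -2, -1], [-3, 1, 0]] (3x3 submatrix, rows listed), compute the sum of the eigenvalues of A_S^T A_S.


Sum of eigenvalues of A_S^T A_S = trace(A_S^T A_S) = sum of squared column norms of A_S.
A_S^T A_S diagonal: [10, 9, 10].
trace = 10 + 9 + 10 = 29.

29


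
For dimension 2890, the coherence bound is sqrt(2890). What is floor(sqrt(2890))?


53^2 = 2809 <= 2890 < 2916 = 54^2, so 53 <= sqrt(2890) < 54.
floor(sqrt(2890)) = 53.

53


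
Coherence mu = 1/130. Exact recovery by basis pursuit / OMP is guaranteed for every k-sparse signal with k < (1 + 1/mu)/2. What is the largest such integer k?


1/mu = 130.
1 + 1/mu = 131.
(1 + 1/mu)/2 = 65.5 is not an integer, so k_max = floor(65.5) = 65.

65


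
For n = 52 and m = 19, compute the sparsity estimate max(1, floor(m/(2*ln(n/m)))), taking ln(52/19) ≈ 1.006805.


n/m = 52/19.
ln(n/m) ≈ 1.006805.
2*ln(n/m) ≈ 2.01361.
m/(2*ln(n/m)) ≈ 19/2.01361 ≈ 9.4358.
floor = 9.
k_max = max(1, 9) = 9.

9


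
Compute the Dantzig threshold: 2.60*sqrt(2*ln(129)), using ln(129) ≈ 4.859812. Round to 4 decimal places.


ln(129) ≈ 4.859812.
2*ln(n) ≈ 9.719624.
sqrt(2*ln(n)) ≈ sqrt(9.719624) ≈ 3.117631.
threshold ≈ 2.60*3.117631 = 8.1058406 ≈ 8.1058.

8.1058


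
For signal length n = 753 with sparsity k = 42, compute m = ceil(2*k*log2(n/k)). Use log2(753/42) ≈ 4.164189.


log2(n/k) = log2(753/42) ≈ 4.164189.
2*k*log2(n/k) ≈ 2*42*4.164189 = 349.791876.
m = ceil(349.791876) = 350.

350


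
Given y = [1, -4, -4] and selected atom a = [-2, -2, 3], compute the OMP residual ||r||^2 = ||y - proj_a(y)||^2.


a^T a = 17.
a^T y = -6.
coeff = -6/17 = -6/17.
||r||^2 = 525/17.

525/17


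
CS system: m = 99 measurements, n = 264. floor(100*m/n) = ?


100*m/n = 100*99/264 ≈ 37.5.
floor = 37.

37


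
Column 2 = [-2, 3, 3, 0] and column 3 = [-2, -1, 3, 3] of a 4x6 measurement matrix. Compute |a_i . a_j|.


Inner product: -2*-2 + 3*-1 + 3*3 + 0*3
Products: [4, -3, 9, 0]
Sum = 10.
|dot| = 10.

10


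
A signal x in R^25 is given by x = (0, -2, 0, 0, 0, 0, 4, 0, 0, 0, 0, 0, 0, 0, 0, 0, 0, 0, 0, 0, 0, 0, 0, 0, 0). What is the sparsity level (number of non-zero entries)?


Non-zero positions: [1, 6].
Sparsity = 2.

2


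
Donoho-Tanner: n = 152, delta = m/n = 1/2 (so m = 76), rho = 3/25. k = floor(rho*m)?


m = 1/2*152 = 76.
rho = 3/25.
rho*m = 3/25*76 = 9.12.
k = floor(9.12) = 9.

9


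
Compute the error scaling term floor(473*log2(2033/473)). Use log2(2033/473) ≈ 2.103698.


log2(n/k) = log2(2033/473) ≈ 2.103698.
k*log2(n/k) ≈ 473*2.103698 = 995.049154.
floor(995.049154) = 995.

995


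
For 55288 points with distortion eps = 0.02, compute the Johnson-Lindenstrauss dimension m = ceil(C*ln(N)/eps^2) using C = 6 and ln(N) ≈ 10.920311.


ln(55288) ≈ 10.920311.
eps^2 = 0.02^2 = 0.0004.
C*ln(N)/eps^2 ≈ 6*10.920311/0.0004 ≈ 163804.665.
m = ceil(163804.665) = 163805.

163805


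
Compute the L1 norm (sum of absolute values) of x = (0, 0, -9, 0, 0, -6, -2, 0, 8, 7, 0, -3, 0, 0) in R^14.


Non-zero entries: [(2, -9), (5, -6), (6, -2), (8, 8), (9, 7), (11, -3)]
Absolute values: [9, 6, 2, 8, 7, 3]
||x||_1 = sum = 35.

35


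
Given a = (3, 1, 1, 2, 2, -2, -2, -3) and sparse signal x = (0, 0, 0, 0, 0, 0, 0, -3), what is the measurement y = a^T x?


Non-zero terms: ['-3*-3']
Products: [9]
y = sum = 9.

9


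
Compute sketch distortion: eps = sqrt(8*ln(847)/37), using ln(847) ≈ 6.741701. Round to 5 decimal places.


ln(847) ≈ 6.741701.
8*ln(N)/m ≈ 8*6.741701/37 ≈ 1.45766508.
eps = sqrt(1.45766508) ≈ 1.207338 ≈ 1.20734.

1.20734


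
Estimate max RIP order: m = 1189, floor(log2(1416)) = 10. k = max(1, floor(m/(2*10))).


floor(log2(1416)) = 10.
2*10 = 20.
m/(2*floor(log2(n))) = 1189/20 ≈ 59.45.
floor = 59.
k = max(1, 59) = 59.

59


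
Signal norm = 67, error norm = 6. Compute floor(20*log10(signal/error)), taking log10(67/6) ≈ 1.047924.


||x||/||e|| = 67/6.
log10(67/6) ≈ 1.047924.
20*log10(||x||/||e||) ≈ 20*1.047924 = 20.95848.
floor(20.95848) = 20.

20


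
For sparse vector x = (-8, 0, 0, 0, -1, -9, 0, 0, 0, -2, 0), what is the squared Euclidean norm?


Non-zero entries: [(0, -8), (4, -1), (5, -9), (9, -2)]
Squares: [64, 1, 81, 4]
||x||_2^2 = sum = 150.

150


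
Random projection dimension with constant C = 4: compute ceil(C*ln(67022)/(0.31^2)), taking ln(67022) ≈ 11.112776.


ln(67022) ≈ 11.112776.
eps^2 = 0.31^2 = 0.0961.
C*ln(N)/eps^2 ≈ 4*11.112776/0.0961 ≈ 462.5505.
m = ceil(462.5505) = 463.

463


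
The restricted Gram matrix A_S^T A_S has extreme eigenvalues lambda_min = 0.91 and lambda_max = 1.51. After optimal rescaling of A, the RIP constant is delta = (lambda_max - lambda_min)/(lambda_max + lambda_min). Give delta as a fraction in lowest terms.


lambda_max - lambda_min = 1.51 - 0.91 = 0.60.
lambda_max + lambda_min = 1.51 + 0.91 = 2.42.
delta = 0.60/2.42 = 60/242 = 30/121.

30/121


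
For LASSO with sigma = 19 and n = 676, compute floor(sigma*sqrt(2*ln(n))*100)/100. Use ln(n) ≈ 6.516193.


ln(676) ≈ 6.516193.
2*ln(n) ≈ 13.032386.
sqrt(2*ln(n)) ≈ sqrt(13.032386) ≈ 3.61004.
lambda ≈ 19*3.61004 = 68.59076.
floor(lambda*100)/100 = 68.59.

68.59


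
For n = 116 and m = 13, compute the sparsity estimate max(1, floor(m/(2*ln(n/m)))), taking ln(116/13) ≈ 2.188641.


n/m = 116/13.
ln(n/m) ≈ 2.188641.
2*ln(n/m) ≈ 4.377282.
m/(2*ln(n/m)) ≈ 13/4.377282 ≈ 2.9699.
floor = 2.
k_max = max(1, 2) = 2.

2


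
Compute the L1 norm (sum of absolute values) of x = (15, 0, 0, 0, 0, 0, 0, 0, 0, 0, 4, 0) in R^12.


Non-zero entries: [(0, 15), (10, 4)]
Absolute values: [15, 4]
||x||_1 = sum = 19.

19


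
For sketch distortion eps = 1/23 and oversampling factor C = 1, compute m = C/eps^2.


1/eps = 23.
(1/eps)^2 = 529.
m = 1*529 = 529.

529


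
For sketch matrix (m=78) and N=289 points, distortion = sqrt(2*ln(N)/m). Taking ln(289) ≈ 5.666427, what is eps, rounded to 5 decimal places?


ln(289) ≈ 5.666427.
2*ln(N)/m ≈ 2*5.666427/78 ≈ 0.145293.
eps = sqrt(0.145293) ≈ 0.3811732 ≈ 0.38117.

0.38117


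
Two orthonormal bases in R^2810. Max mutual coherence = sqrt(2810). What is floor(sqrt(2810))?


53^2 = 2809 <= 2810 < 2916 = 54^2, so 53 <= sqrt(2810) < 54.
floor(sqrt(2810)) = 53.

53


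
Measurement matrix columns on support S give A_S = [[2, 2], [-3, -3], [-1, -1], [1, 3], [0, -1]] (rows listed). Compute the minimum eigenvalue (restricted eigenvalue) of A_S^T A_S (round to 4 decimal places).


A_S^T A_S = [[15, 17], [17, 24]].
trace = 39.
det = 71.
disc = trace^2 - 4*det = 1521 - 4*71 = 1237.
sqrt(1237) ≈ 35.171011.
lam_min = (39 - sqrt(1237))/2 ≈ (39 - 35.171011)/2 = 1.9144945 ≈ 1.9145.

1.9145


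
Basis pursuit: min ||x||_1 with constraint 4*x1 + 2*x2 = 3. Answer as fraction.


Axis intercepts:
  x1 = 3/4, x2 = 0: L1 = 3/4
  x1 = 0, x2 = 3/2: L1 = 3/2
x* = (3/4, 0)
||x*||_1 = 3/4.

3/4


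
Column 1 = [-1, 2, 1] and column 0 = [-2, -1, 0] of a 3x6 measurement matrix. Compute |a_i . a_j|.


Inner product: -1*-2 + 2*-1 + 1*0
Products: [2, -2, 0]
Sum = 0.
|dot| = 0.

0


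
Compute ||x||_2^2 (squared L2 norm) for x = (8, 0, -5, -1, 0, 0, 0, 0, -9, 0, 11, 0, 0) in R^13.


Non-zero entries: [(0, 8), (2, -5), (3, -1), (8, -9), (10, 11)]
Squares: [64, 25, 1, 81, 121]
||x||_2^2 = sum = 292.

292


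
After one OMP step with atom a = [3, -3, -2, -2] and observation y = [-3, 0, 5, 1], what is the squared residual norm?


a^T a = 26.
a^T y = -21.
coeff = -21/26 = -21/26.
||r||^2 = 469/26.

469/26


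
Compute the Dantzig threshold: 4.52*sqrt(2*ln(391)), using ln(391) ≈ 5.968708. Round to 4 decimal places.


ln(391) ≈ 5.968708.
2*ln(n) ≈ 11.937416.
sqrt(2*ln(n)) ≈ sqrt(11.937416) ≈ 3.455057.
threshold ≈ 4.52*3.455057 = 15.61685764 ≈ 15.6169.

15.6169


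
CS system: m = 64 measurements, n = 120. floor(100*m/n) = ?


100*m/n = 100*64/120 ≈ 53.3333.
floor = 53.

53


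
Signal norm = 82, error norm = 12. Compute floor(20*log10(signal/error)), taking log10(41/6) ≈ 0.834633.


||x||/||e|| = 82/12 = 41/6.
log10(41/6) ≈ 0.834633.
20*log10(||x||/||e||) ≈ 20*0.834633 = 16.69266.
floor(16.69266) = 16.

16


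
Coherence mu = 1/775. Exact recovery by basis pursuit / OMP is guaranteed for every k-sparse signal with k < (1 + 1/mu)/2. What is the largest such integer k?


1/mu = 775.
1 + 1/mu = 776.
(1 + 1/mu)/2 = 388 is an integer and the inequality is strict, so k_max = 388 - 1 = 387.

387


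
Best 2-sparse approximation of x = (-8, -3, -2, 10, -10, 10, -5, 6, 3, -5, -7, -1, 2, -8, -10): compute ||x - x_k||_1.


Sorted |x_i| descending: [10, 10, 10, 10, 8, 8, 7, 6, 5, 5, 3, 3, 2, 2, 1]
Keep top 2: [10, 10]
Tail entries: [10, 10, 8, 8, 7, 6, 5, 5, 3, 3, 2, 2, 1]
L1 error = sum of tail = 70.

70


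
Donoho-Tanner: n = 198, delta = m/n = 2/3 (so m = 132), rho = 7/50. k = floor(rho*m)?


m = 2/3*198 = 132.
rho = 7/50.
rho*m = 7/50*132 = 18.48.
k = floor(18.48) = 18.

18


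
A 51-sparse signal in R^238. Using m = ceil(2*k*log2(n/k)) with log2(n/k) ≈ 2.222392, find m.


log2(n/k) = log2(238/51) ≈ 2.222392.
2*k*log2(n/k) ≈ 2*51*2.222392 = 226.683984.
m = ceil(226.683984) = 227.

227


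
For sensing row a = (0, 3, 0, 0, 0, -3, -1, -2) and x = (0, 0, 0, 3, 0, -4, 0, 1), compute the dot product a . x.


Non-zero terms: ['0*3', '-3*-4', '-2*1']
Products: [0, 12, -2]
y = sum = 10.

10


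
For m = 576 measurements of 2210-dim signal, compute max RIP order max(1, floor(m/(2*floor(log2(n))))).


floor(log2(2210)) = 11.
2*11 = 22.
m/(2*floor(log2(n))) = 576/22 ≈ 26.1818.
floor = 26.
k = max(1, 26) = 26.

26


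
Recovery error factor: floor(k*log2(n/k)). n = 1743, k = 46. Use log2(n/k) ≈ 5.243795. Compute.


log2(n/k) = log2(1743/46) ≈ 5.243795.
k*log2(n/k) ≈ 46*5.243795 = 241.21457.
floor(241.21457) = 241.

241


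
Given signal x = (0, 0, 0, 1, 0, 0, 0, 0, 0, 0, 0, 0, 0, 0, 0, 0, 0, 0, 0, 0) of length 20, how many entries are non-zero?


Non-zero positions: [3].
Sparsity = 1.

1


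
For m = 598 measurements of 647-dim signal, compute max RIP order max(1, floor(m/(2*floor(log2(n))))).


floor(log2(647)) = 9.
2*9 = 18.
m/(2*floor(log2(n))) = 598/18 ≈ 33.2222.
floor = 33.
k = max(1, 33) = 33.

33


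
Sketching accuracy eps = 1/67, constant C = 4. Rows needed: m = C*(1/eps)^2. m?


1/eps = 67.
(1/eps)^2 = 4489.
m = 4*4489 = 17956.

17956


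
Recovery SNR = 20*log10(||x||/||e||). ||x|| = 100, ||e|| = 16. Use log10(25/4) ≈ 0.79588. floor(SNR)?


||x||/||e|| = 100/16 = 25/4.
log10(25/4) ≈ 0.79588.
20*log10(||x||/||e||) ≈ 20*0.79588 = 15.9176.
floor(15.9176) = 15.

15


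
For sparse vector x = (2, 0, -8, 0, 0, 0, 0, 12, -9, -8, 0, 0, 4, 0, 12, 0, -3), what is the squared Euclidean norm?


Non-zero entries: [(0, 2), (2, -8), (7, 12), (8, -9), (9, -8), (12, 4), (14, 12), (16, -3)]
Squares: [4, 64, 144, 81, 64, 16, 144, 9]
||x||_2^2 = sum = 526.

526


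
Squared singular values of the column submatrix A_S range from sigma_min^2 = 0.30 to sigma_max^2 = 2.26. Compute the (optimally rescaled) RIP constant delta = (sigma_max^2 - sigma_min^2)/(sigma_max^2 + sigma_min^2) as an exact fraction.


lambda_max - lambda_min = 2.26 - 0.30 = 1.96.
lambda_max + lambda_min = 2.26 + 0.30 = 2.56.
delta = 1.96/2.56 = 196/256 = 49/64.

49/64


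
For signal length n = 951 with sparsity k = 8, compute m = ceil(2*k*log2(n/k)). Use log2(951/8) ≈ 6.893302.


log2(n/k) = log2(951/8) ≈ 6.893302.
2*k*log2(n/k) ≈ 2*8*6.893302 = 110.292832.
m = ceil(110.292832) = 111.

111


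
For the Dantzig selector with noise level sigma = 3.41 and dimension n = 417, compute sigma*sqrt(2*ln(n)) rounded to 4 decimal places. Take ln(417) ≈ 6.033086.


ln(417) ≈ 6.033086.
2*ln(n) ≈ 12.066172.
sqrt(2*ln(n)) ≈ sqrt(12.066172) ≈ 3.47364.
threshold ≈ 3.41*3.47364 = 11.8451124 ≈ 11.8451.

11.8451


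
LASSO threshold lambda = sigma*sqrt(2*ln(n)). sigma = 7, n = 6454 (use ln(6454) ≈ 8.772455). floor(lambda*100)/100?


ln(6454) ≈ 8.772455.
2*ln(n) ≈ 17.54491.
sqrt(2*ln(n)) ≈ sqrt(17.54491) ≈ 4.188664.
lambda ≈ 7*4.188664 = 29.320648.
floor(lambda*100)/100 = 29.32.

29.32


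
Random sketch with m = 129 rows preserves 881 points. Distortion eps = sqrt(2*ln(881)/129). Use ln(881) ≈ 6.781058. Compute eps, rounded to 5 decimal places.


ln(881) ≈ 6.781058.
2*ln(N)/m ≈ 2*6.781058/129 ≈ 0.10513268.
eps = sqrt(0.10513268) ≈ 0.3242417 ≈ 0.32424.

0.32424


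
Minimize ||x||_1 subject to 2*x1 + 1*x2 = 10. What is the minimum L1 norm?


Axis intercepts:
  x1 = 5, x2 = 0: L1 = 5
  x1 = 0, x2 = 10: L1 = 10
x* = (5, 0)
||x*||_1 = 5.

5


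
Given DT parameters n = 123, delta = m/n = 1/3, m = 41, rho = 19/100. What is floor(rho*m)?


m = 1/3*123 = 41.
rho = 19/100.
rho*m = 19/100*41 = 7.79.
k = floor(7.79) = 7.

7


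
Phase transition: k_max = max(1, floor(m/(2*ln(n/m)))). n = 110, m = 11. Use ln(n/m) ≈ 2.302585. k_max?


n/m = 110/11 = 10.
ln(n/m) ≈ 2.302585.
2*ln(n/m) ≈ 4.60517.
m/(2*ln(n/m)) ≈ 11/4.60517 ≈ 2.3886.
floor = 2.
k_max = max(1, 2) = 2.

2


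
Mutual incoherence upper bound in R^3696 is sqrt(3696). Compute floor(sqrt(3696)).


60^2 = 3600 <= 3696 < 3721 = 61^2, so 60 <= sqrt(3696) < 61.
floor(sqrt(3696)) = 60.

60


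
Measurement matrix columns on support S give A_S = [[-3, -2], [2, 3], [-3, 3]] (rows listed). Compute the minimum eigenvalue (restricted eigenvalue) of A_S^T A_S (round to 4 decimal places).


A_S^T A_S = [[22, 3], [3, 22]].
trace = 44.
det = 475.
disc = trace^2 - 4*det = 1936 - 4*475 = 36.
sqrt(36) = 6.
lam_min = (44 - 6)/2 = 19 = 19.0000.

19.0000


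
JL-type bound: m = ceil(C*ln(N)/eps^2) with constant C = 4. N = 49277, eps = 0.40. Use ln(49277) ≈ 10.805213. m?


ln(49277) ≈ 10.805213.
eps^2 = 0.40^2 = 0.16.
C*ln(N)/eps^2 ≈ 4*10.805213/0.16 ≈ 270.1303.
m = ceil(270.1303) = 271.

271


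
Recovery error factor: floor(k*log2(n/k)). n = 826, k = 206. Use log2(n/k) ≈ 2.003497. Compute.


log2(n/k) = log2(826/206) ≈ 2.003497.
k*log2(n/k) ≈ 206*2.003497 = 412.720382.
floor(412.720382) = 412.

412


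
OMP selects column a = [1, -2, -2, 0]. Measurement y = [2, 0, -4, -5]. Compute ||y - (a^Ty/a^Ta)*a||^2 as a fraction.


a^T a = 9.
a^T y = 10.
coeff = 10/9 = 10/9.
||r||^2 = 305/9.

305/9


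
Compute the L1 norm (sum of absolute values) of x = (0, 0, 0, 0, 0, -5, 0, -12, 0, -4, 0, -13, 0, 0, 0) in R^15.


Non-zero entries: [(5, -5), (7, -12), (9, -4), (11, -13)]
Absolute values: [5, 12, 4, 13]
||x||_1 = sum = 34.

34


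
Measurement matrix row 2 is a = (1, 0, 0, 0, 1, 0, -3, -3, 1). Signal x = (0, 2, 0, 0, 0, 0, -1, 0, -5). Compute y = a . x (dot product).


Non-zero terms: ['0*2', '-3*-1', '1*-5']
Products: [0, 3, -5]
y = sum = -2.

-2


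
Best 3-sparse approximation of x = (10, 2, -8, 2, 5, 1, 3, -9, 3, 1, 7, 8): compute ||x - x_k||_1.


Sorted |x_i| descending: [10, 9, 8, 8, 7, 5, 3, 3, 2, 2, 1, 1]
Keep top 3: [10, 9, 8]
Tail entries: [8, 7, 5, 3, 3, 2, 2, 1, 1]
L1 error = sum of tail = 32.

32


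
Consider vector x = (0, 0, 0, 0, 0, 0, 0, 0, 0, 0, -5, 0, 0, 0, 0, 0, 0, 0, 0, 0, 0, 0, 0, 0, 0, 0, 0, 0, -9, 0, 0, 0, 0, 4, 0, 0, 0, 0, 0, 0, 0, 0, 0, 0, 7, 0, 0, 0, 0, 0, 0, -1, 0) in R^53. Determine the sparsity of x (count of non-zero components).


Non-zero positions: [10, 28, 33, 44, 51].
Sparsity = 5.

5


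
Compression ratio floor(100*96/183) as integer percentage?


100*m/n = 100*96/183 ≈ 52.459.
floor = 52.

52


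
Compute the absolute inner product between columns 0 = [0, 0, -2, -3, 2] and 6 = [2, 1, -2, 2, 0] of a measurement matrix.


Inner product: 0*2 + 0*1 + -2*-2 + -3*2 + 2*0
Products: [0, 0, 4, -6, 0]
Sum = -2.
|dot| = 2.

2


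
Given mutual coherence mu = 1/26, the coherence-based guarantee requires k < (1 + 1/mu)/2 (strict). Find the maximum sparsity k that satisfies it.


1/mu = 26.
1 + 1/mu = 27.
(1 + 1/mu)/2 = 13.5 is not an integer, so k_max = floor(13.5) = 13.

13


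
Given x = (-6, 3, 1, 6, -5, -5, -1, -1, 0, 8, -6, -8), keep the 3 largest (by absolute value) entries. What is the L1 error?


Sorted |x_i| descending: [8, 8, 6, 6, 6, 5, 5, 3, 1, 1, 1, 0]
Keep top 3: [8, 8, 6]
Tail entries: [6, 6, 5, 5, 3, 1, 1, 1, 0]
L1 error = sum of tail = 28.

28


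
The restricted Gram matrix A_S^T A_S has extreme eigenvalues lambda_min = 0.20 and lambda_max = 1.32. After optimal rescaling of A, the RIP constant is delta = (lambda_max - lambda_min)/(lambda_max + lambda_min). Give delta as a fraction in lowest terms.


lambda_max - lambda_min = 1.32 - 0.20 = 1.12.
lambda_max + lambda_min = 1.32 + 0.20 = 1.52.
delta = 1.12/1.52 = 112/152 = 14/19.

14/19


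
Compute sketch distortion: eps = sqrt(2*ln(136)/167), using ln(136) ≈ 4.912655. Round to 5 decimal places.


ln(136) ≈ 4.912655.
2*ln(N)/m ≈ 2*4.912655/167 ≈ 0.05883419.
eps = sqrt(0.05883419) ≈ 0.2425576 ≈ 0.24256.

0.24256


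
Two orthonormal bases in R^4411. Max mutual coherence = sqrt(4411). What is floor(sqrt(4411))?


66^2 = 4356 <= 4411 < 4489 = 67^2, so 66 <= sqrt(4411) < 67.
floor(sqrt(4411)) = 66.

66


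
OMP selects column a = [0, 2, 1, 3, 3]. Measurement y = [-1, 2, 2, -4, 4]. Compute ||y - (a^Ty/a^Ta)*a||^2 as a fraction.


a^T a = 23.
a^T y = 6.
coeff = 6/23 = 6/23.
||r||^2 = 907/23.

907/23


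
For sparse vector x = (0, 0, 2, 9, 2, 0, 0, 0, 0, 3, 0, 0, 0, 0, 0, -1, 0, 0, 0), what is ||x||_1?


Non-zero entries: [(2, 2), (3, 9), (4, 2), (9, 3), (15, -1)]
Absolute values: [2, 9, 2, 3, 1]
||x||_1 = sum = 17.

17


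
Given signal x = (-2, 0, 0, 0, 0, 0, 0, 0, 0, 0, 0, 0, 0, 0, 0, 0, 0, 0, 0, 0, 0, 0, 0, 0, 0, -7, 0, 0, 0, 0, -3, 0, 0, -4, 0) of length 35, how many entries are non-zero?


Non-zero positions: [0, 25, 30, 33].
Sparsity = 4.

4


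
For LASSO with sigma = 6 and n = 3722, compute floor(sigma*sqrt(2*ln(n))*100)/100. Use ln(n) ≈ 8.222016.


ln(3722) ≈ 8.222016.
2*ln(n) ≈ 16.444032.
sqrt(2*ln(n)) ≈ sqrt(16.444032) ≈ 4.055124.
lambda ≈ 6*4.055124 = 24.330744.
floor(lambda*100)/100 = 24.33.

24.33


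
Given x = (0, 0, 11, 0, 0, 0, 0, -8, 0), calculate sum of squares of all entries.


Non-zero entries: [(2, 11), (7, -8)]
Squares: [121, 64]
||x||_2^2 = sum = 185.

185


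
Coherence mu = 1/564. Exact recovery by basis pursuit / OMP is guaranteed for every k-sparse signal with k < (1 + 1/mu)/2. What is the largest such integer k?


1/mu = 564.
1 + 1/mu = 565.
(1 + 1/mu)/2 = 282.5 is not an integer, so k_max = floor(282.5) = 282.

282


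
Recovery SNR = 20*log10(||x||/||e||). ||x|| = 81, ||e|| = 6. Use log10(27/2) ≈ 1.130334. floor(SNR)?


||x||/||e|| = 81/6 = 27/2.
log10(27/2) ≈ 1.130334.
20*log10(||x||/||e||) ≈ 20*1.130334 = 22.60668.
floor(22.60668) = 22.

22


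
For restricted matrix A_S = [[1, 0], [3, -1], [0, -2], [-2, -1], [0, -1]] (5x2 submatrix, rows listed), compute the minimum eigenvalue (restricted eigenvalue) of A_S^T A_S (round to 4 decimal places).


A_S^T A_S = [[14, -1], [-1, 7]].
trace = 21.
det = 97.
disc = trace^2 - 4*det = 441 - 4*97 = 53.
sqrt(53) ≈ 7.280110.
lam_min = (21 - sqrt(53))/2 ≈ (21 - 7.280110)/2 = 6.859945 ≈ 6.8599.

6.8599


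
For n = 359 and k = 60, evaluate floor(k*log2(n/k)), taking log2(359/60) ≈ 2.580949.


log2(n/k) = log2(359/60) ≈ 2.580949.
k*log2(n/k) ≈ 60*2.580949 = 154.85694.
floor(154.85694) = 154.

154


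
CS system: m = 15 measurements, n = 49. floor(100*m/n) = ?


100*m/n = 100*15/49 ≈ 30.6122.
floor = 30.

30


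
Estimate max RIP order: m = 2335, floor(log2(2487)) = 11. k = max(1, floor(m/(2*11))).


floor(log2(2487)) = 11.
2*11 = 22.
m/(2*floor(log2(n))) = 2335/22 ≈ 106.1364.
floor = 106.
k = max(1, 106) = 106.

106


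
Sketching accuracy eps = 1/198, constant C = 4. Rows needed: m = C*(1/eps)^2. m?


1/eps = 198.
(1/eps)^2 = 39204.
m = 4*39204 = 156816.

156816


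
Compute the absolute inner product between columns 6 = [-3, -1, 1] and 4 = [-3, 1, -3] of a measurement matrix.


Inner product: -3*-3 + -1*1 + 1*-3
Products: [9, -1, -3]
Sum = 5.
|dot| = 5.

5


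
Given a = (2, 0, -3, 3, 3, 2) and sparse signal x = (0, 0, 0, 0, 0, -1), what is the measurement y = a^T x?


Non-zero terms: ['2*-1']
Products: [-2]
y = sum = -2.

-2


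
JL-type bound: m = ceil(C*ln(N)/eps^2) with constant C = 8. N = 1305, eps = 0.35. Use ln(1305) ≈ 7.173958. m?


ln(1305) ≈ 7.173958.
eps^2 = 0.35^2 = 0.1225.
C*ln(N)/eps^2 ≈ 8*7.173958/0.1225 ≈ 468.5034.
m = ceil(468.5034) = 469.

469


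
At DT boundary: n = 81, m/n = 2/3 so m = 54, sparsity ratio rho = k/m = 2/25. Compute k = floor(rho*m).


m = 2/3*81 = 54.
rho = 2/25.
rho*m = 2/25*54 = 4.32.
k = floor(4.32) = 4.

4


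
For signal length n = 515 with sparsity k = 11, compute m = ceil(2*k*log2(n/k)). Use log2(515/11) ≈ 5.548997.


log2(n/k) = log2(515/11) ≈ 5.548997.
2*k*log2(n/k) ≈ 2*11*5.548997 = 122.077934.
m = ceil(122.077934) = 123.

123


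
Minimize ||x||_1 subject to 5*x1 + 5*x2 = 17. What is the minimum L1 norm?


Axis intercepts:
  x1 = 17/5, x2 = 0: L1 = 17/5
  x1 = 0, x2 = 17/5: L1 = 17/5
x* = (17/5, 0)
||x*||_1 = 17/5.

17/5


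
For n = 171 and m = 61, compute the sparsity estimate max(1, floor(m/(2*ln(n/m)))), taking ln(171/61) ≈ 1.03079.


n/m = 171/61.
ln(n/m) ≈ 1.03079.
2*ln(n/m) ≈ 2.06158.
m/(2*ln(n/m)) ≈ 61/2.06158 ≈ 29.589.
floor = 29.
k_max = max(1, 29) = 29.

29


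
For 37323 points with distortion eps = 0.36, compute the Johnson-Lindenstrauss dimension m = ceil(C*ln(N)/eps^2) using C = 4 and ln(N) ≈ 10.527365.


ln(37323) ≈ 10.527365.
eps^2 = 0.36^2 = 0.1296.
C*ln(N)/eps^2 ≈ 4*10.527365/0.1296 ≈ 324.9187.
m = ceil(324.9187) = 325.

325


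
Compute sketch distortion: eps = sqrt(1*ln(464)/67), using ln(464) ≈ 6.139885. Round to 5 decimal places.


ln(464) ≈ 6.139885.
1*ln(N)/m ≈ 1*6.139885/67 ≈ 0.09164007.
eps = sqrt(0.09164007) ≈ 0.3027211 ≈ 0.30272.

0.30272


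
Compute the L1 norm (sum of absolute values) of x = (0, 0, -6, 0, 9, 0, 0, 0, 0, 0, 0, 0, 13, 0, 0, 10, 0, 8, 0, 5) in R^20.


Non-zero entries: [(2, -6), (4, 9), (12, 13), (15, 10), (17, 8), (19, 5)]
Absolute values: [6, 9, 13, 10, 8, 5]
||x||_1 = sum = 51.

51


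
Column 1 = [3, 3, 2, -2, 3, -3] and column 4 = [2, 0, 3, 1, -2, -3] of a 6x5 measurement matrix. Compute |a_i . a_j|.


Inner product: 3*2 + 3*0 + 2*3 + -2*1 + 3*-2 + -3*-3
Products: [6, 0, 6, -2, -6, 9]
Sum = 13.
|dot| = 13.

13


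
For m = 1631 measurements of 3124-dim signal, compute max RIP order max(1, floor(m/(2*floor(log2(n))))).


floor(log2(3124)) = 11.
2*11 = 22.
m/(2*floor(log2(n))) = 1631/22 ≈ 74.1364.
floor = 74.
k = max(1, 74) = 74.

74


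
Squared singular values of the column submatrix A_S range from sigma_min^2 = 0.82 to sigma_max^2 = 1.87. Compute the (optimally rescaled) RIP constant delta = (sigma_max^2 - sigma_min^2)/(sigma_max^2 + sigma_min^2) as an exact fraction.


lambda_max - lambda_min = 1.87 - 0.82 = 1.05.
lambda_max + lambda_min = 1.87 + 0.82 = 2.69.
delta = 1.05/2.69 = 105/269.

105/269


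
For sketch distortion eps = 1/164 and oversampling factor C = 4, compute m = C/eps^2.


1/eps = 164.
(1/eps)^2 = 26896.
m = 4*26896 = 107584.

107584


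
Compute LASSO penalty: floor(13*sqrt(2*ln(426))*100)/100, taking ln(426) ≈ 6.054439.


ln(426) ≈ 6.054439.
2*ln(n) ≈ 12.108878.
sqrt(2*ln(n)) ≈ sqrt(12.108878) ≈ 3.479781.
lambda ≈ 13*3.479781 = 45.237153.
floor(lambda*100)/100 = 45.23.

45.23


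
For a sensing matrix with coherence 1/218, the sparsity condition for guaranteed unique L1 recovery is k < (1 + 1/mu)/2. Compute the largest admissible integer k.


1/mu = 218.
1 + 1/mu = 219.
(1 + 1/mu)/2 = 109.5 is not an integer, so k_max = floor(109.5) = 109.

109


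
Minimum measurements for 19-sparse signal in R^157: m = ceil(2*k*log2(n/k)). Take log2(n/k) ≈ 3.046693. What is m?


log2(n/k) = log2(157/19) ≈ 3.046693.
2*k*log2(n/k) ≈ 2*19*3.046693 = 115.774334.
m = ceil(115.774334) = 116.

116


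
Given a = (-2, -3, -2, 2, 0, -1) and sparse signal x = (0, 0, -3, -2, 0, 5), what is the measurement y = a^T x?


Non-zero terms: ['-2*-3', '2*-2', '-1*5']
Products: [6, -4, -5]
y = sum = -3.

-3
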